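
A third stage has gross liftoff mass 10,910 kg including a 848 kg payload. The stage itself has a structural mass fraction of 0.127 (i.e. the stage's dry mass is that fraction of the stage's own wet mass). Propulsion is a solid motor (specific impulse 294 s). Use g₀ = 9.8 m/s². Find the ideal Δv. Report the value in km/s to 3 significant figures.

Stage wet mass = m₀ − payload = 10,910 − 848 = 10,062 kg.
Stage dry mass = ε × stage wet mass = 0.127 × 10,062 = 1,277.87 kg.
Burnout mass m_f = stage dry + payload = 1,277.87 + 848 = 2,125.87 kg.
v_e = Isp · g₀ = 294 × 9.8 = 2881.2 m/s.
Δv = v_e · ln(10,910/2,125.87) = 2881.2 × ln(5.132) = 2881.2 × 1.6355 ≈ 4712 m/s.

Δv ≈ 4.71 km/s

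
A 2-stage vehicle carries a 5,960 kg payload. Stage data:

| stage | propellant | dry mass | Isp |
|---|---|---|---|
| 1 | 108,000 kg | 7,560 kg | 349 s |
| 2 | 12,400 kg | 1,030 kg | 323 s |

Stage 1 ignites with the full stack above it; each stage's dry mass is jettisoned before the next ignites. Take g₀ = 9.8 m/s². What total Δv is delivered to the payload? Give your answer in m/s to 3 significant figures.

Δv ≈ 8740 m/s

Ignition mass of stage 1 = 108,000+7,560 + 12,400+1,030 + 5,960 = 134,950 kg.
Stage 1: m₀ = 134,950 kg, m_f = 134,950 − 108,000 = 26,950 kg; Δv = 349×9.8×ln(5.007) = 3420.2×1.6109 ≈ 5510 m/s.
Stage 2: m₀ = 19,390 kg, m_f = 19,390 − 12,400 = 6,990 kg; Δv = 323×9.8×ln(2.774) = 3165.4×1.0203 ≈ 3230 m/s.
Total Δv = 5510 + 3230 = 8740 m/s.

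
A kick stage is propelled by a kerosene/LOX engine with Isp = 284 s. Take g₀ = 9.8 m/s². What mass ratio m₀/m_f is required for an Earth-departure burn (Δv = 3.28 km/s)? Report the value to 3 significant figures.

v_e = Isp · g₀ = 284 × 9.8 = 2783.2 m/s.
Using Δv = v_e ln(m₀/m_f): m₀/m_f = exp(Δv / v_e) = exp(3280 / 2783.2) = exp(1.1785) = 3.2495.

mass ratio ≈ 3.25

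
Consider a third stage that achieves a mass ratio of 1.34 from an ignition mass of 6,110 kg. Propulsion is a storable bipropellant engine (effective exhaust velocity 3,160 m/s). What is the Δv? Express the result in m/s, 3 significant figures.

Δv ≈ 925 m/s

Using Δv = v_e ln(m₀/m_f): Δv = v_e · ln(1.34) = 3160.0 × 0.2927 ≈ 924.8 m/s.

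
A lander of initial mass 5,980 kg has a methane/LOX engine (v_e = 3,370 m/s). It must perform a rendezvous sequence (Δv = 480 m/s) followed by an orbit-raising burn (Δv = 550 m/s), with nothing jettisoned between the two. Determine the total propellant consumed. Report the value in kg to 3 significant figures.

After the first burn: m = 5980 × exp(−480/3370.0) = 5980 × 0.86725 = 5,186.16 kg.
After the second burn: m = 5,186.16 × exp(−550/3370.0) = 5,186.16 × 0.84942 = 4,405.23 kg.
Total propellant = m₀ − m_final = 5980 − 4,405.23 = 1,574.77 kg.

total propellant consumed ≈ 1570 kg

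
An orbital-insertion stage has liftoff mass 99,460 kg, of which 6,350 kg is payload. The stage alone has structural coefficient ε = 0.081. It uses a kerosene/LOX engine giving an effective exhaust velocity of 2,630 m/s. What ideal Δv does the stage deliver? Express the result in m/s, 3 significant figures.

Δv ≈ 5180 m/s

Stage wet mass = m₀ − payload = 99,460 − 6,350 = 93,110 kg.
Stage dry mass = ε × stage wet mass = 0.081 × 93,110 = 7,541.91 kg.
Burnout mass m_f = stage dry + payload = 7,541.91 + 6,350 = 13,891.91 kg.
Δv = v_e · ln(99,460/13,891.91) = 2630.0 × ln(7.16) = 2630.0 × 1.9684 ≈ 5177 m/s.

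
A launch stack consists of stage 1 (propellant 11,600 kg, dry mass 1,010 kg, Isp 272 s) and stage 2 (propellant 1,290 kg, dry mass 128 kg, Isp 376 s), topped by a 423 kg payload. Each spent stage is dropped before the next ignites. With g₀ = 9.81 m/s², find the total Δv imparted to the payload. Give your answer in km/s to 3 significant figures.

Ignition mass of stage 1 = 11,600+1,010 + 1,290+128 + 423 = 14,451 kg.
Stage 1: m₀ = 14,451 kg, m_f = 14,451 − 11,600 = 2,851 kg; Δv = 272×9.81×ln(5.069) = 2668.3×1.6231 ≈ 4331 m/s.
Stage 2: m₀ = 1,841 kg, m_f = 1,841 − 1,290 = 551 kg; Δv = 376×9.81×ln(3.341) = 3688.6×1.2063 ≈ 4450 m/s.
Total Δv = 4331 + 4450 = 8781 m/s.

Δv ≈ 8.78 km/s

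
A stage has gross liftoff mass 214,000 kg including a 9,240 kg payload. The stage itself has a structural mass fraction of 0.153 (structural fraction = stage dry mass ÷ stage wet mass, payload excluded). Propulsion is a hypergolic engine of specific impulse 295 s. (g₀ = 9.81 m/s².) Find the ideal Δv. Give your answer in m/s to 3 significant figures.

Δv ≈ 4810 m/s

Stage wet mass = m₀ − payload = 214,000 − 9,240 = 204,760 kg.
Stage dry mass = ε × stage wet mass = 0.153 × 204,760 = 31,328.3 kg.
Burnout mass m_f = stage dry + payload = 31,328.3 + 9,240 = 40,568.3 kg.
v_e = Isp · g₀ = 295 × 9.81 = 2894.0 m/s.
Using Δv = v_e ln(m₀/m_f): Δv = v_e · ln(214,000/40,568.3) = 2894.0 × ln(5.275) = 2894.0 × 1.6630 ≈ 4813 m/s.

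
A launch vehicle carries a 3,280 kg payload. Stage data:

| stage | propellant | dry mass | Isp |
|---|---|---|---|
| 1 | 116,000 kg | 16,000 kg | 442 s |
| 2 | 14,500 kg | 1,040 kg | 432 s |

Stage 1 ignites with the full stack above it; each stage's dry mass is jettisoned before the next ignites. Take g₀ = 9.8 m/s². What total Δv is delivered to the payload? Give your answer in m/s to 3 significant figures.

Ignition mass of stage 1 = 116,000+16,000 + 14,500+1,040 + 3,280 = 150,820 kg.
Stage 1: m₀ = 150,820 kg, m_f = 150,820 − 116,000 = 34,820 kg; Δv = 442×9.8×ln(4.331) = 4331.6×1.4659 ≈ 6350 m/s.
Stage 2: m₀ = 18,820 kg, m_f = 18,820 − 14,500 = 4,320 kg; Δv = 432×9.8×ln(4.356) = 4233.6×1.4717 ≈ 6230 m/s.
Total Δv = 6350 + 6230 = 12580 m/s.

Δv ≈ 12600 m/s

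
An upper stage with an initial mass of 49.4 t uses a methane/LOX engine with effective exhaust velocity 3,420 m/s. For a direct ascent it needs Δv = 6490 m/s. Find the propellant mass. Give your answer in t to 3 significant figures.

propellant mass ≈ 42.0 t

m₀/m_f = exp(Δv / v_e) = exp(6490 / 3420.0) = exp(1.8977) = 6.6703.
m_f = 49.4 / 6.6703 = 7.40596 t, so propellant = m₀ − m_f = 49.4 − 7.40596 = 41.99404 t.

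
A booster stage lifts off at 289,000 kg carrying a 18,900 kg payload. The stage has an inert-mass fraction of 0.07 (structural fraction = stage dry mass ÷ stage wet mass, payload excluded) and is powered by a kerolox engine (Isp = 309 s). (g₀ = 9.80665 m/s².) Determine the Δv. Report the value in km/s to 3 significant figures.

Δv ≈ 6.16 km/s

Stage wet mass = m₀ − payload = 289,000 − 18,900 = 270,100 kg.
Stage dry mass = ε × stage wet mass = 0.07 × 270,100 = 18,907 kg.
Burnout mass m_f = stage dry + payload = 18,907 + 18,900 = 37,807 kg.
v_e = Isp · g₀ = 309 × 9.80665 = 3030.3 m/s.
By the Tsiolkovsky rocket equation, Δv = v_e · ln(289,000/37,807) = 3030.3 × ln(7.644) = 3030.3 × 2.0339 ≈ 6163 m/s.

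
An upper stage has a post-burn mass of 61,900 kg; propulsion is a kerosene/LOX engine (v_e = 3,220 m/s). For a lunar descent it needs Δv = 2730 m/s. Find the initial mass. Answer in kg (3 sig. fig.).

m₀/m_f = exp(Δv / v_e) = exp(2730 / 3220.0) = exp(0.8478) = 2.3346.
m₀ = m_f × 2.3346 = 61,900 × 2.3346 = 144,512 kg.

initial mass ≈ 145000 kg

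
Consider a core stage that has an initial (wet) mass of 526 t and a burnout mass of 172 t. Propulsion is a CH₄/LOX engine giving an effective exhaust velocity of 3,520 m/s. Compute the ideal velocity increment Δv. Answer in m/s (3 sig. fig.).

From the ideal rocket equation, Δv = v_e · ln(m₀/m_f) = 3520.0 × ln(3.058) = 3520.0 × 1.1178 ≈ 3934.7 m/s.

Δv ≈ 3930 m/s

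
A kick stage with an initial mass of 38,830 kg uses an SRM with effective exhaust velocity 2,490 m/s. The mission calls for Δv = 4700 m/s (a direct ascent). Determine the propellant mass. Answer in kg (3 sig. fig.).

Using Δv = v_e ln(m₀/m_f): m₀/m_f = exp(Δv / v_e) = exp(4700 / 2490.0) = exp(1.8876) = 6.6032.
m_f = 38,830 / 6.6032 = 5,880.48 kg, so propellant = m₀ − m_f = 38,830 − 5,880.48 = 32,949.52 kg.

propellant mass ≈ 32900 kg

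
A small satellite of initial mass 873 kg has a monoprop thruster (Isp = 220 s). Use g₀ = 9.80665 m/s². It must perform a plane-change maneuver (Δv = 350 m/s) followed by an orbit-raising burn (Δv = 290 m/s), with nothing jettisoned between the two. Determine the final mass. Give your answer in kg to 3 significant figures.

final mass ≈ 649 kg

v_e = Isp · g₀ = 220 × 9.80665 = 2157.5 m/s.
After the first burn: m = 873 × exp(−350/2157.5) = 873 × 0.85025 = 742.268 kg.
After the second burn: m = 742.268 × exp(−290/2157.5) = 742.268 × 0.87423 = 648.913 kg.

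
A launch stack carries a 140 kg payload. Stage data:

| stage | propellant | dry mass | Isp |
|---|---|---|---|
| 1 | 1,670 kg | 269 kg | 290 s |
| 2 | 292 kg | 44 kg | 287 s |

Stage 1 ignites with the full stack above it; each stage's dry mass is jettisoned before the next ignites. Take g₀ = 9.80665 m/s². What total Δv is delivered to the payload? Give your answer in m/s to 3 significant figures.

Δv ≈ 6020 m/s

Ignition mass of stage 1 = 1,670+269 + 292+44 + 140 = 2,415 kg.
Stage 1: m₀ = 2,415 kg, m_f = 2,415 − 1,670 = 745 kg; Δv = 290×9.80665×ln(3.242) = 2843.9×1.1761 ≈ 3345 m/s.
Stage 2: m₀ = 476 kg, m_f = 476 − 292 = 184 kg; Δv = 287×9.80665×ln(2.587) = 2814.5×0.9505 ≈ 2675 m/s.
Total Δv = 3345 + 2675 = 6020 m/s.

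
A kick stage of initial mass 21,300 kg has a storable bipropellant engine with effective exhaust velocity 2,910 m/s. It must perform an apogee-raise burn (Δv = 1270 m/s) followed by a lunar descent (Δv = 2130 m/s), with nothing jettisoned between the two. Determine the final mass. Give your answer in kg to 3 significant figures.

After the first burn: m = 21300 × exp(−1270/2910.0) = 21300 × 0.64634 = 13,767 kg.
After the second burn: m = 13,767 × exp(−2130/2910.0) = 13,767 × 0.48097 = 6,621.51 kg.

final mass ≈ 6620 kg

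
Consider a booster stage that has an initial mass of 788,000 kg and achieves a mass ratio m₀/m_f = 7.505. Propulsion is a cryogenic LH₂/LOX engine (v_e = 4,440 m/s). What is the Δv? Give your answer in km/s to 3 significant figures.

Δv ≈ 8.95 km/s

Δv = v_e · ln(7.505) = 4440.0 × 2.0156 ≈ 8949.1 m/s.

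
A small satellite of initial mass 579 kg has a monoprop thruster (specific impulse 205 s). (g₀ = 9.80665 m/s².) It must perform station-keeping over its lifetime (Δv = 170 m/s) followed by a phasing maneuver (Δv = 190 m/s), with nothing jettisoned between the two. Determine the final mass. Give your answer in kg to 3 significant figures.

final mass ≈ 484 kg

v_e = Isp · g₀ = 205 × 9.80665 = 2010.4 m/s.
After the first burn: m = 579 × exp(−170/2010.4) = 579 × 0.91891 = 532.049 kg.
After the second burn: m = 532.049 × exp(−190/2010.4) = 532.049 × 0.90982 = 484.069 kg.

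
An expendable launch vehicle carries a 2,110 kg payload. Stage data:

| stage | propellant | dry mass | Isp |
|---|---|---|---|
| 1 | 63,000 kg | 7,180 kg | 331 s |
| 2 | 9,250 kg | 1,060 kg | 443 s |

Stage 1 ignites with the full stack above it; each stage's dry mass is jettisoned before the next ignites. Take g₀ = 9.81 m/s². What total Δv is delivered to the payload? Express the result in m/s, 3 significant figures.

Ignition mass of stage 1 = 63,000+7,180 + 9,250+1,060 + 2,110 = 82,600 kg.
Stage 1: m₀ = 82,600 kg, m_f = 82,600 − 63,000 = 19,600 kg; Δv = 331×9.81×ln(4.214) = 3247.1×1.4385 ≈ 4671 m/s.
Stage 2: m₀ = 12,420 kg, m_f = 12,420 − 9,250 = 3,170 kg; Δv = 443×9.81×ln(3.918) = 4345.8×1.3656 ≈ 5935 m/s.
Total Δv = 4671 + 5935 = 10606 m/s.

Δv ≈ 10600 m/s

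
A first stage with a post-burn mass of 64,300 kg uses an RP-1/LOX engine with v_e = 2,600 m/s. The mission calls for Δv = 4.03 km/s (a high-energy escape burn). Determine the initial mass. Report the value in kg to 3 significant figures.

Rocket equation: m₀/m_f = exp(Δv / v_e) = exp(4030 / 2600.0) = exp(1.5500) = 4.7115.
m₀ = m_f × 4.7115 = 64,300 × 4.7115 = 302,949 kg.

initial mass ≈ 303000 kg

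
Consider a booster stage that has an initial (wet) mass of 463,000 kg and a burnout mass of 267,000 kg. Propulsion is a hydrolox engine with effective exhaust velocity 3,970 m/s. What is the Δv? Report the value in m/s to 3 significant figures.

Δv ≈ 2190 m/s

Δv = v_e · ln(m₀/m_f) = 3970.0 × ln(1.734) = 3970.0 × 0.5505 ≈ 2185.4 m/s.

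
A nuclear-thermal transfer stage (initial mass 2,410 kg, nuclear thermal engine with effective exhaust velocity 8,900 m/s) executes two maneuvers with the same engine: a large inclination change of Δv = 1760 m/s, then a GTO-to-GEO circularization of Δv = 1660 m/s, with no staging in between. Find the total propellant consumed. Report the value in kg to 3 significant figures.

total propellant consumed ≈ 769 kg

After the first burn: m = 2410 × exp(−1760/8900.0) = 2410 × 0.82057 = 1,977.57 kg.
After the second burn: m = 1,977.57 × exp(−1660/8900.0) = 1,977.57 × 0.82984 = 1,641.07 kg.
Total propellant = m₀ − m_final = 2410 − 1,641.07 = 768.93 kg.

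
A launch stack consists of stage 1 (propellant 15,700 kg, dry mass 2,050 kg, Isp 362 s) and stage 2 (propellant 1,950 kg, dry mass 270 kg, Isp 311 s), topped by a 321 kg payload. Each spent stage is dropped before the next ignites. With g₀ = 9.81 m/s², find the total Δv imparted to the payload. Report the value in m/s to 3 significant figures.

Ignition mass of stage 1 = 15,700+2,050 + 1,950+270 + 321 = 20,291 kg.
Stage 1: m₀ = 20,291 kg, m_f = 20,291 − 15,700 = 4,591 kg; Δv = 362×9.81×ln(4.42) = 3551.2×1.4861 ≈ 5277 m/s.
Stage 2: m₀ = 2,541 kg, m_f = 2,541 − 1,950 = 591 kg; Δv = 311×9.81×ln(4.299) = 3050.9×1.4585 ≈ 4450 m/s.
Total Δv = 5277 + 4450 = 9727 m/s.

Δv ≈ 9730 m/s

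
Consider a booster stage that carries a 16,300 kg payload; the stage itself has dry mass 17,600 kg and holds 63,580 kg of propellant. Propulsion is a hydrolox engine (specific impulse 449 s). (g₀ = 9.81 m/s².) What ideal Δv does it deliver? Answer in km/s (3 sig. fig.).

Δv ≈ 4.65 km/s

v_e = Isp · g₀ = 449 × 9.81 = 4404.7 m/s.
m₀ = payload + dry + propellant = 16,300 + 17,600 + 63,580 = 97,480 kg.
m_f = payload + dry = 16,300 + 17,600 = 33,900 kg.
Δv = v_e · ln(m₀/m_f) = 4404.7 × ln(2.876) = 4404.7 × 1.0562 ≈ 4652.4 m/s.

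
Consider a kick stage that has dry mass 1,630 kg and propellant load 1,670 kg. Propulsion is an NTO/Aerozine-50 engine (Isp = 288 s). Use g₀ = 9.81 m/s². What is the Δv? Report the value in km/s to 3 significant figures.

v_e = Isp · g₀ = 288 × 9.81 = 2825.3 m/s.
m₀ = m_dry + m_prop = 1,630 + 1,670 = 3,300 kg.
Using Δv = v_e ln(m₀/m_f): Δv = v_e · ln(m₀/m_f) = 2825.3 × ln(2.025) = 2825.3 × 0.7053 ≈ 1992.8 m/s.

Δv ≈ 1.99 km/s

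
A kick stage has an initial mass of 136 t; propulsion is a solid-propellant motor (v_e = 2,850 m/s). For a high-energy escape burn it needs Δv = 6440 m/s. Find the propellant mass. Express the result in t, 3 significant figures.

propellant mass ≈ 122 t

Rocket equation: m₀/m_f = exp(Δv / v_e) = exp(6440 / 2850.0) = exp(2.2596) = 9.5797.
m_f = 136 / 9.5797 = 14.1967 t, so propellant = m₀ − m_f = 136 − 14.1967 = 121.8033 t.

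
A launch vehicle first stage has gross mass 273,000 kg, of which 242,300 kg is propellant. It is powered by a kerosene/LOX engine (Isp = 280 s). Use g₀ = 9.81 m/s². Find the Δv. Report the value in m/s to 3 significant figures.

Δv ≈ 6000 m/s

v_e = Isp · g₀ = 280 × 9.81 = 2746.8 m/s.
m_f = m₀ − m_prop = 273,000 − 242,300 = 30,700 kg.
By the Tsiolkovsky rocket equation, Δv = v_e · ln(m₀/m_f) = 2746.8 × ln(8.893) = 2746.8 × 2.1852 ≈ 6002.3 m/s.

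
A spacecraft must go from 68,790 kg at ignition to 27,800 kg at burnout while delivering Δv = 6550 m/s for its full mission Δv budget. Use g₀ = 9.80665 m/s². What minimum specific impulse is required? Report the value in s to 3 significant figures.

ln(m₀/m_f) = ln(68790/27800) = ln(2.474) = 0.9060.
v_e = Δv / ln(m₀/m_f) = 6550 / 0.9060 = 7229.4 m/s.
Isp = v_e / g₀ = 7229.4 / 9.80665 = 737.2 s.

Isp ≈ 737 s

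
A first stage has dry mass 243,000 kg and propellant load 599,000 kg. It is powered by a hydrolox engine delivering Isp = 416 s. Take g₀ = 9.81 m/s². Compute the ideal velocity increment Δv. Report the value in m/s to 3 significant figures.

v_e = Isp · g₀ = 416 × 9.81 = 4081.0 m/s.
m₀ = m_dry + m_prop = 243,000 + 599,000 = 842,000 kg.
From the ideal rocket equation, Δv = v_e · ln(m₀/m_f) = 4081.0 × ln(3.465) = 4081.0 × 1.2427 ≈ 5071.5 m/s.

Δv ≈ 5070 m/s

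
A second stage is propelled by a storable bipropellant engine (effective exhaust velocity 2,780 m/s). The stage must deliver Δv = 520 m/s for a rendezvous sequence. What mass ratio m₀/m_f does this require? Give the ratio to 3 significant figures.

m₀/m_f = exp(Δv / v_e) = exp(520 / 2780.0) = exp(0.1871) = 1.2057.

mass ratio ≈ 1.21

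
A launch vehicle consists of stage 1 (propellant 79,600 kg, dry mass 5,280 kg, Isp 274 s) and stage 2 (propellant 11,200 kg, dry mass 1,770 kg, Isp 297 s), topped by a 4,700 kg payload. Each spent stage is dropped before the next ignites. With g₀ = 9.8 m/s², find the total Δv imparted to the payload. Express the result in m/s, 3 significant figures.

Ignition mass of stage 1 = 79,600+5,280 + 11,200+1,770 + 4,700 = 102,550 kg.
Stage 1: m₀ = 102,550 kg, m_f = 102,550 − 79,600 = 22,950 kg; Δv = 274×9.8×ln(4.468) = 2685.2×1.4970 ≈ 4020 m/s.
Stage 2: m₀ = 17,670 kg, m_f = 17,670 − 11,200 = 6,470 kg; Δv = 297×9.8×ln(2.731) = 2910.6×1.0047 ≈ 2924 m/s.
Total Δv = 4020 + 2924 = 6944 m/s.

Δv ≈ 6940 m/s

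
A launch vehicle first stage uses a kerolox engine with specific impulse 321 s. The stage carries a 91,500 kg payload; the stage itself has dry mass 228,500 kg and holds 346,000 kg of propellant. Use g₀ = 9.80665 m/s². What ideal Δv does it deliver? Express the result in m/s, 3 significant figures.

Δv ≈ 2310 m/s

v_e = Isp · g₀ = 321 × 9.80665 = 3147.9 m/s.
m₀ = payload + dry + propellant = 91,500 + 228,500 + 346,000 = 666,000 kg.
m_f = payload + dry = 91,500 + 228,500 = 320,000 kg.
From the ideal rocket equation, Δv = v_e · ln(m₀/m_f) = 3147.9 × ln(2.081) = 3147.9 × 0.7330 ≈ 2307.3 m/s.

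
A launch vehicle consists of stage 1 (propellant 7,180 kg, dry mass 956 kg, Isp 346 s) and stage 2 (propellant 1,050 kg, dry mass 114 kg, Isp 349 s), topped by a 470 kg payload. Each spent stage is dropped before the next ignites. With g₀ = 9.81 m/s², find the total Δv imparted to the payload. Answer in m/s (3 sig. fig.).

Ignition mass of stage 1 = 7,180+956 + 1,050+114 + 470 = 9,770 kg.
Stage 1: m₀ = 9,770 kg, m_f = 9,770 − 7,180 = 2,590 kg; Δv = 346×9.81×ln(3.772) = 3394.3×1.3277 ≈ 4506 m/s.
Stage 2: m₀ = 1,634 kg, m_f = 1,634 − 1,050 = 584 kg; Δv = 349×9.81×ln(2.798) = 3423.7×1.0289 ≈ 3523 m/s.
Total Δv = 4506 + 3523 = 8029 m/s.

Δv ≈ 8030 m/s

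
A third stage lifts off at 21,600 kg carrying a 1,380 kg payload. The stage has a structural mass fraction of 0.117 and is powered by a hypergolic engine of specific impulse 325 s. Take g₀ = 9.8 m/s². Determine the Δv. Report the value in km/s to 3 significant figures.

Δv ≈ 5.58 km/s

Stage wet mass = m₀ − payload = 21,600 − 1,380 = 20,220 kg.
Stage dry mass = ε × stage wet mass = 0.117 × 20,220 = 2,365.74 kg.
Burnout mass m_f = stage dry + payload = 2,365.74 + 1,380 = 3,745.74 kg.
v_e = Isp · g₀ = 325 × 9.8 = 3185.0 m/s.
From the ideal rocket equation, Δv = v_e · ln(21,600/3,745.74) = 3185.0 × ln(5.767) = 3185.0 × 1.7521 ≈ 5580 m/s.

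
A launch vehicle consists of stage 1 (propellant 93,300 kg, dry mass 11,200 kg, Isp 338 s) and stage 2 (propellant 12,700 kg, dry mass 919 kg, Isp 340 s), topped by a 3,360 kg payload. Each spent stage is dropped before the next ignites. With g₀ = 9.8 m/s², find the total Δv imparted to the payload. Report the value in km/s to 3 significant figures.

Δv ≈ 9.43 km/s

Ignition mass of stage 1 = 93,300+11,200 + 12,700+919 + 3,360 = 121,479 kg.
Stage 1: m₀ = 121,479 kg, m_f = 121,479 − 93,300 = 28,179 kg; Δv = 338×9.8×ln(4.311) = 3312.4×1.4612 ≈ 4840 m/s.
Stage 2: m₀ = 16,979 kg, m_f = 16,979 − 12,700 = 4,279 kg; Δv = 340×9.8×ln(3.968) = 3332.0×1.3783 ≈ 4592 m/s.
Total Δv = 4840 + 4592 = 9432 m/s.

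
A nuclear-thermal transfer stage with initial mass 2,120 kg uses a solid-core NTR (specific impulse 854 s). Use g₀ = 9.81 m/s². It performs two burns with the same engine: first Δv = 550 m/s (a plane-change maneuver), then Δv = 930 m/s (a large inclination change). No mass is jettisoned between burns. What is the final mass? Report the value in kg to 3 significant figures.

final mass ≈ 1780 kg

v_e = Isp · g₀ = 854 × 9.81 = 8377.7 m/s.
After the first burn: m = 2120 × exp(−550/8377.7) = 2120 × 0.93646 = 1,985.3 kg.
After the second burn: m = 1,985.3 × exp(−930/8377.7) = 1,985.3 × 0.89493 = 1,776.7 kg.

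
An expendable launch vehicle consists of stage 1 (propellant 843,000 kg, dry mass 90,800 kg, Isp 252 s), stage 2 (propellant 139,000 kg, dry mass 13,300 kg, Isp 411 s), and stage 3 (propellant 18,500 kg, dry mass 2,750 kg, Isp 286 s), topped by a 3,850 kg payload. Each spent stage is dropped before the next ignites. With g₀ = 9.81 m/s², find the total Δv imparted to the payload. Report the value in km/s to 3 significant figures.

Δv ≈ 13.4 km/s

Ignition mass of stage 1 = 843,000+90,800 + 139,000+13,300 + 18,500+2,750 + 3,850 = 1,111,200 kg.
Stage 1: m₀ = 1,111,200 kg, m_f = 1,111,200 − 843,000 = 268,200 kg; Δv = 252×9.81×ln(4.143) = 2472.1×1.4215 ≈ 3514 m/s.
Stage 2: m₀ = 177,400 kg, m_f = 177,400 − 139,000 = 38,400 kg; Δv = 411×9.81×ln(4.62) = 4031.9×1.5303 ≈ 6170 m/s.
Stage 3: m₀ = 25,100 kg, m_f = 25,100 − 18,500 = 6,600 kg; Δv = 286×9.81×ln(3.803) = 2805.7×1.3358 ≈ 3748 m/s.
Total Δv = 3514 + 6170 + 3748 = 13432 m/s.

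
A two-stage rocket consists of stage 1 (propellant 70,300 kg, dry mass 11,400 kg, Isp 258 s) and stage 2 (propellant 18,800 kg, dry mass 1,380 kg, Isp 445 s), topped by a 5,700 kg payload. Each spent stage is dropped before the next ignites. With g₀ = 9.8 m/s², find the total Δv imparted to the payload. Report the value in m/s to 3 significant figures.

Δv ≈ 8330 m/s

Ignition mass of stage 1 = 70,300+11,400 + 18,800+1,380 + 5,700 = 107,580 kg.
Stage 1: m₀ = 107,580 kg, m_f = 107,580 − 70,300 = 37,280 kg; Δv = 258×9.8×ln(2.886) = 2528.4×1.0598 ≈ 2680 m/s.
Stage 2: m₀ = 25,880 kg, m_f = 25,880 − 18,800 = 7,080 kg; Δv = 445×9.8×ln(3.655) = 4361.0×1.2962 ≈ 5653 m/s.
Total Δv = 2680 + 5653 = 8333 m/s.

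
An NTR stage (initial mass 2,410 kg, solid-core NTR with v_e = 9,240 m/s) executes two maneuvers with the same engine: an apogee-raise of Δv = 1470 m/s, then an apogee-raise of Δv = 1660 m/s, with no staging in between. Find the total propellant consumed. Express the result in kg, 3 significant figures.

After the first burn: m = 2410 × exp(−1470/9240.0) = 2410 × 0.85292 = 2,055.54 kg.
After the second burn: m = 2,055.54 × exp(−1660/9240.0) = 2,055.54 × 0.83556 = 1,717.53 kg.
Total propellant = m₀ − m_final = 2410 − 1,717.53 = 692.47 kg.

total propellant consumed ≈ 692 kg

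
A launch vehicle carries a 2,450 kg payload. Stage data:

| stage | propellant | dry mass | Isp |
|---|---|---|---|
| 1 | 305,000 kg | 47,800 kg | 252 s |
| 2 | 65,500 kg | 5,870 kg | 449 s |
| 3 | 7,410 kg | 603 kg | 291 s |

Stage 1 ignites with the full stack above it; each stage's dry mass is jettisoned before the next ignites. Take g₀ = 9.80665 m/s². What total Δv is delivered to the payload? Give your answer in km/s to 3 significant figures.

Δv ≈ 13.6 km/s

Ignition mass of stage 1 = 305,000+47,800 + 65,500+5,870 + 7,410+603 + 2,450 = 434,633 kg.
Stage 1: m₀ = 434,633 kg, m_f = 434,633 − 305,000 = 129,633 kg; Δv = 252×9.80665×ln(3.353) = 2471.3×1.2098 ≈ 2990 m/s.
Stage 2: m₀ = 81,833 kg, m_f = 81,833 − 65,500 = 16,333 kg; Δv = 449×9.80665×ln(5.01) = 4403.2×1.6115 ≈ 7096 m/s.
Stage 3: m₀ = 10,463 kg, m_f = 10,463 − 7,410 = 3,053 kg; Δv = 291×9.80665×ln(3.427) = 2853.7×1.2317 ≈ 3515 m/s.
Total Δv = 2990 + 7096 + 3515 = 13601 m/s.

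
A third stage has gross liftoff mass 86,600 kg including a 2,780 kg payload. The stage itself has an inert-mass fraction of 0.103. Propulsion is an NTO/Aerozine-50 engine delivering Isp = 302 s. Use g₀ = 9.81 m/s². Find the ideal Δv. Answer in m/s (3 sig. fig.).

Δv ≈ 6000 m/s

Stage wet mass = m₀ − payload = 86,600 − 2,780 = 83,820 kg.
Stage dry mass = ε × stage wet mass = 0.103 × 83,820 = 8,633.46 kg.
Burnout mass m_f = stage dry + payload = 8,633.46 + 2,780 = 11,413.46 kg.
v_e = Isp · g₀ = 302 × 9.81 = 2962.6 m/s.
Δv = v_e · ln(86,600/11,413.46) = 2962.6 × ln(7.588) = 2962.6 × 2.0265 ≈ 6004 m/s.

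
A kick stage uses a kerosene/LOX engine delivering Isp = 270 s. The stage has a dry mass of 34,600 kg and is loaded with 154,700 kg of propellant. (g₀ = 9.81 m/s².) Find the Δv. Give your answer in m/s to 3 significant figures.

v_e = Isp · g₀ = 270 × 9.81 = 2648.7 m/s.
m₀ = m_dry + m_prop = 34,600 + 154,700 = 189,300 kg.
Δv = v_e · ln(m₀/m_f) = 2648.7 × ln(5.471) = 2648.7 × 1.6995 ≈ 4501.4 m/s.

Δv ≈ 4500 m/s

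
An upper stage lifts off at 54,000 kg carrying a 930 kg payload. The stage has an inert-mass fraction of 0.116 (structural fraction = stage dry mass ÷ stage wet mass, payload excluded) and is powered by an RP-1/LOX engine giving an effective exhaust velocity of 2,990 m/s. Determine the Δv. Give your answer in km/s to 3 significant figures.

Δv ≈ 6.07 km/s

Stage wet mass = m₀ − payload = 54,000 − 930 = 53,070 kg.
Stage dry mass = ε × stage wet mass = 0.116 × 53,070 = 6,156.12 kg.
Burnout mass m_f = stage dry + payload = 6,156.12 + 930 = 7,086.12 kg.
Δv = v_e · ln(54,000/7,086.12) = 2990.0 × ln(7.621) = 2990.0 × 2.0308 ≈ 6072 m/s.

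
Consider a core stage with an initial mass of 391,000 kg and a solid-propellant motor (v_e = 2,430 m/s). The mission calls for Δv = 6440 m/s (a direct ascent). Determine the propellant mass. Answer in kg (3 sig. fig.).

propellant mass ≈ 363000 kg

By the Tsiolkovsky rocket equation, m₀/m_f = exp(Δv / v_e) = exp(6440 / 2430.0) = exp(2.6502) = 14.1570.
m_f = 391,000 / 14.1570 = 27,618.8 kg, so propellant = m₀ − m_f = 391,000 − 27,618.8 = 363,381.2 kg.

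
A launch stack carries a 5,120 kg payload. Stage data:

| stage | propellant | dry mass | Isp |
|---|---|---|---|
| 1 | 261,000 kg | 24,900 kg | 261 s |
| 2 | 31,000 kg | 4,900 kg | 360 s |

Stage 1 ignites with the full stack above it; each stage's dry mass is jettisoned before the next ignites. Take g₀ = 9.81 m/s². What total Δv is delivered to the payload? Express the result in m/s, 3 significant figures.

Δv ≈ 9080 m/s

Ignition mass of stage 1 = 261,000+24,900 + 31,000+4,900 + 5,120 = 326,920 kg.
Stage 1: m₀ = 326,920 kg, m_f = 326,920 − 261,000 = 65,920 kg; Δv = 261×9.81×ln(4.959) = 2560.4×1.6013 ≈ 4100 m/s.
Stage 2: m₀ = 41,020 kg, m_f = 41,020 − 31,000 = 10,020 kg; Δv = 360×9.81×ln(4.094) = 3531.6×1.4095 ≈ 4978 m/s.
Total Δv = 4100 + 4978 = 9078 m/s.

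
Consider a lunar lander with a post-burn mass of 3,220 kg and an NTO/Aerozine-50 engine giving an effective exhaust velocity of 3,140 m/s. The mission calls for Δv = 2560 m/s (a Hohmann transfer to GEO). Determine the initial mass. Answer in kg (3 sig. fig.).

initial mass ≈ 7280 kg

Rocket equation: m₀/m_f = exp(Δv / v_e) = exp(2560 / 3140.0) = exp(0.8153) = 2.2598.
m₀ = m_f × 2.2598 = 3,220 × 2.2598 = 7,276.56 kg.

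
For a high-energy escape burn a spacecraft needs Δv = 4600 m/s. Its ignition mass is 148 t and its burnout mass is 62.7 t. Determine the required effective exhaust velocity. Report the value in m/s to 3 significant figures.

ln(m₀/m_f) = ln(148000/62700) = ln(2.36) = 0.8589.
Rocket equation: v_e = Δv / ln(m₀/m_f) = 4600 / 0.8589 = 5356.0 m/s.

v_e ≈ 5360 m/s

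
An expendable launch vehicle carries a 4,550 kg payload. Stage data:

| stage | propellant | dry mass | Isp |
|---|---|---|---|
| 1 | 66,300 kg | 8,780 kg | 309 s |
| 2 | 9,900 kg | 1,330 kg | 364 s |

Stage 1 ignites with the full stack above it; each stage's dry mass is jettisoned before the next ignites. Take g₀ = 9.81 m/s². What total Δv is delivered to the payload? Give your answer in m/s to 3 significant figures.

Δv ≈ 7490 m/s

Ignition mass of stage 1 = 66,300+8,780 + 9,900+1,330 + 4,550 = 90,860 kg.
Stage 1: m₀ = 90,860 kg, m_f = 90,860 − 66,300 = 24,560 kg; Δv = 309×9.81×ln(3.7) = 3031.3×1.3082 ≈ 3966 m/s.
Stage 2: m₀ = 15,780 kg, m_f = 15,780 − 9,900 = 5,880 kg; Δv = 364×9.81×ln(2.684) = 3570.8×0.9872 ≈ 3525 m/s.
Total Δv = 3966 + 3525 = 7491 m/s.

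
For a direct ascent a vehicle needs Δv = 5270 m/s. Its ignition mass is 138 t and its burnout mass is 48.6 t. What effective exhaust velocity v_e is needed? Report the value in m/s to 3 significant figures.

v_e ≈ 5050 m/s

ln(m₀/m_f) = ln(138000/48600) = ln(2.84) = 1.0436.
Using Δv = v_e ln(m₀/m_f): v_e = Δv / ln(m₀/m_f) = 5270 / 1.0436 = 5049.7 m/s.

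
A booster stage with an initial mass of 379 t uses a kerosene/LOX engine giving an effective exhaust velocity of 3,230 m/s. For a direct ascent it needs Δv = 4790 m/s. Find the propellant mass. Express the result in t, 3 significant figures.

m₀/m_f = exp(Δv / v_e) = exp(4790 / 3230.0) = exp(1.4830) = 4.4060.
m_f = 379 / 4.4060 = 86.0191 t, so propellant = m₀ − m_f = 379 − 86.0191 = 292.9809 t.

propellant mass ≈ 293 t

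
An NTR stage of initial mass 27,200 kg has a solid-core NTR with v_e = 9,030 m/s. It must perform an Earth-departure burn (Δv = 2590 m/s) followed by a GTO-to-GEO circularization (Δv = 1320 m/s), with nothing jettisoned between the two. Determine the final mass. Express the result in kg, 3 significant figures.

final mass ≈ 17600 kg

After the first burn: m = 27200 × exp(−2590/9030.0) = 27200 × 0.75065 = 20,417.7 kg.
After the second burn: m = 20,417.7 × exp(−1320/9030.0) = 20,417.7 × 0.86400 = 17,640.9 kg.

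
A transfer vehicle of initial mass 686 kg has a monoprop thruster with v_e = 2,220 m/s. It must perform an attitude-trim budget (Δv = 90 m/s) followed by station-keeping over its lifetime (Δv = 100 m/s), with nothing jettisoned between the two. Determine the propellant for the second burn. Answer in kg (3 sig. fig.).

After the first burn: m = 686 × exp(−90/2220.0) = 686 × 0.96027 = 658.745 kg.
After the second burn: m = 658.745 × exp(−100/2220.0) = 658.745 × 0.95595 = 629.727 kg.
Second-burn propellant = 658.745 − 629.727 = 29.018 kg.

propellant for the second burn ≈ 29.0 kg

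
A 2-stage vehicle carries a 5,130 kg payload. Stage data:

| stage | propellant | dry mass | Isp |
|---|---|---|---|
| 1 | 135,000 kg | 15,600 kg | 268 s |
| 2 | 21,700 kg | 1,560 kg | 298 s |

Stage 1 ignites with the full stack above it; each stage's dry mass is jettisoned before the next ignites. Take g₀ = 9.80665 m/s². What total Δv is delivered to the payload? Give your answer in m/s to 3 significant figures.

Ignition mass of stage 1 = 135,000+15,600 + 21,700+1,560 + 5,130 = 178,990 kg.
Stage 1: m₀ = 178,990 kg, m_f = 178,990 − 135,000 = 43,990 kg; Δv = 268×9.80665×ln(4.069) = 2628.2×1.4034 ≈ 3688 m/s.
Stage 2: m₀ = 28,390 kg, m_f = 28,390 − 21,700 = 6,690 kg; Δv = 298×9.80665×ln(4.244) = 2922.4×1.4454 ≈ 4224 m/s.
Total Δv = 3688 + 4224 = 7912 m/s.

Δv ≈ 7910 m/s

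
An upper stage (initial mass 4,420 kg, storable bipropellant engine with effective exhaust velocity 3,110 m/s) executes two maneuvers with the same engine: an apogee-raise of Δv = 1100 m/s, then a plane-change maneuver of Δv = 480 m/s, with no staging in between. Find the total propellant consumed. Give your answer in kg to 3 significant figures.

total propellant consumed ≈ 1760 kg

After the first burn: m = 4420 × exp(−1100/3110.0) = 4420 × 0.70209 = 3,103.24 kg.
After the second burn: m = 3,103.24 × exp(−480/3110.0) = 3,103.24 × 0.85698 = 2,659.41 kg.
Total propellant = m₀ − m_final = 4420 − 2,659.41 = 1,760.59 kg.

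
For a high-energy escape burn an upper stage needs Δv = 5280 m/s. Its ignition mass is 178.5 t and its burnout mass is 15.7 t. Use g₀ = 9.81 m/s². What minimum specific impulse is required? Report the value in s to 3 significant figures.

Isp ≈ 221 s

ln(m₀/m_f) = ln(178500/15700) = ln(11.37) = 2.4309.
v_e = Δv / ln(m₀/m_f) = 5280 / 2.4309 = 2172.0 m/s.
Isp = v_e / g₀ = 2172.0 / 9.81 = 221.4 s.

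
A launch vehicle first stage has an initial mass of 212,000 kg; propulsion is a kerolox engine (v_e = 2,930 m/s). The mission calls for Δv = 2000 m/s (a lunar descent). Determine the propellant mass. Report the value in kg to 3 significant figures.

m₀/m_f = exp(Δv / v_e) = exp(2000 / 2930.0) = exp(0.6826) = 1.9790.
m_f = 212,000 / 1.9790 = 107,125 kg, so propellant = m₀ − m_f = 212,000 − 107,125 = 104,875 kg.

propellant mass ≈ 105000 kg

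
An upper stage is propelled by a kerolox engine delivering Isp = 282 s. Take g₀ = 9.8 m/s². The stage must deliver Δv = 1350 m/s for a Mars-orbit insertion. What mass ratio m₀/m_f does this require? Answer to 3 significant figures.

mass ratio ≈ 1.63

v_e = Isp · g₀ = 282 × 9.8 = 2763.6 m/s.
From the ideal rocket equation, m₀/m_f = exp(Δv / v_e) = exp(1350 / 2763.6) = exp(0.4885) = 1.6299.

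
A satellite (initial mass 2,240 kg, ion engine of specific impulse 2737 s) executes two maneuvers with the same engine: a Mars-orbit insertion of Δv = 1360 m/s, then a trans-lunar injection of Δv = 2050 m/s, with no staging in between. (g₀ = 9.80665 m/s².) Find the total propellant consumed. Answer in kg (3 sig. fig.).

total propellant consumed ≈ 267 kg

v_e = Isp · g₀ = 2737 × 9.80665 = 26840.8 m/s.
After the first burn: m = 2240 × exp(−1360/26840.8) = 2240 × 0.95059 = 2,129.32 kg.
After the second burn: m = 2,129.32 × exp(−2050/26840.8) = 2,129.32 × 0.92647 = 1,972.75 kg.
Total propellant = m₀ − m_final = 2240 − 1,972.75 = 267.25 kg.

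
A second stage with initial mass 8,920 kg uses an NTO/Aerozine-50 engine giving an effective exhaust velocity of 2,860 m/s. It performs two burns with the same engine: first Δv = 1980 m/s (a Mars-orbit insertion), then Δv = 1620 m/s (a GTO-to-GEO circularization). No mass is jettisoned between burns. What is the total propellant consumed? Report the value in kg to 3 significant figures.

total propellant consumed ≈ 6390 kg

After the first burn: m = 8920 × exp(−1980/2860.0) = 8920 × 0.50042 = 4,463.75 kg.
After the second burn: m = 4,463.75 × exp(−1620/2860.0) = 4,463.75 × 0.56755 = 2,533.4 kg.
Total propellant = m₀ − m_final = 8920 − 2,533.4 = 6,386.6 kg.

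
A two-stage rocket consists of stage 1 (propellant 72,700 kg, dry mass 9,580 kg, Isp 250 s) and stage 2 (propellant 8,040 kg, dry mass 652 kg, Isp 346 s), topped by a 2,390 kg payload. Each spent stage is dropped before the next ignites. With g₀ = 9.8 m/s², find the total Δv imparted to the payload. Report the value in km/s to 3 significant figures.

Ignition mass of stage 1 = 72,700+9,580 + 8,040+652 + 2,390 = 93,362 kg.
Stage 1: m₀ = 93,362 kg, m_f = 93,362 − 72,700 = 20,662 kg; Δv = 250×9.8×ln(4.519) = 2450.0×1.5082 ≈ 3695 m/s.
Stage 2: m₀ = 11,082 kg, m_f = 11,082 − 8,040 = 3,042 kg; Δv = 346×9.8×ln(3.643) = 3390.8×1.2928 ≈ 4384 m/s.
Total Δv = 3695 + 4384 = 8079 m/s.

Δv ≈ 8.08 km/s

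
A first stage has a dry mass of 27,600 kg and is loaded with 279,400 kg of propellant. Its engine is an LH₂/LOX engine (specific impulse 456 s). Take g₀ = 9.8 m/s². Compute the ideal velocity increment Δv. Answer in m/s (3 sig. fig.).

v_e = Isp · g₀ = 456 × 9.8 = 4468.8 m/s.
m₀ = m_dry + m_prop = 27,600 + 279,400 = 307,000 kg.
Rocket equation: Δv = v_e · ln(m₀/m_f) = 4468.8 × ln(11.12) = 4468.8 × 2.4090 ≈ 10765.5 m/s.

Δv ≈ 10800 m/s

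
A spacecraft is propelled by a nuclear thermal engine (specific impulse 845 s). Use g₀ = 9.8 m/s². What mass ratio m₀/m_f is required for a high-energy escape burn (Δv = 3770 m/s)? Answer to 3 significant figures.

mass ratio ≈ 1.58

v_e = Isp · g₀ = 845 × 9.8 = 8281.0 m/s.
Rocket equation: m₀/m_f = exp(Δv / v_e) = exp(3770 / 8281.0) = exp(0.4553) = 1.5766.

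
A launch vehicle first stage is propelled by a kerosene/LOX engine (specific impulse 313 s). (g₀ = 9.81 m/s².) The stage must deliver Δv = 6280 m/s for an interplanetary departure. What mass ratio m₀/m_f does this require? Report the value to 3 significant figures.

mass ratio ≈ 7.73

v_e = Isp · g₀ = 313 × 9.81 = 3070.5 m/s.
m₀/m_f = exp(Δv / v_e) = exp(6280 / 3070.5) = exp(2.0452) = 7.7311.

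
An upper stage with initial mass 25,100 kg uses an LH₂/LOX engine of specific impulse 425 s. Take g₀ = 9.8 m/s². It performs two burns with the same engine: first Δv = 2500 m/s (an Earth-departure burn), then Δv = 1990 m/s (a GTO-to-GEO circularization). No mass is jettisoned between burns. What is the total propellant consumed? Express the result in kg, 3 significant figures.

v_e = Isp · g₀ = 425 × 9.8 = 4165.0 m/s.
After the first burn: m = 25100 × exp(−2500/4165.0) = 25100 × 0.54868 = 13,771.9 kg.
After the second burn: m = 13,771.9 × exp(−1990/4165.0) = 13,771.9 × 0.62015 = 8,540.64 kg.
Total propellant = m₀ − m_final = 25100 − 8,540.64 = 16,559.36 kg.

total propellant consumed ≈ 16600 kg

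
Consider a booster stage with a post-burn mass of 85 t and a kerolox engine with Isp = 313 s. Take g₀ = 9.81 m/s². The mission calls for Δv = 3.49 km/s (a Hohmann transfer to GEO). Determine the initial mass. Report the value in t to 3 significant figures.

v_e = Isp · g₀ = 313 × 9.81 = 3070.5 m/s.
Rocket equation: m₀/m_f = exp(Δv / v_e) = exp(3490 / 3070.5) = exp(1.1366) = 3.1162.
m₀ = m_f × 3.1162 = 85 × 3.1162 = 264.877 t.

initial mass ≈ 265 t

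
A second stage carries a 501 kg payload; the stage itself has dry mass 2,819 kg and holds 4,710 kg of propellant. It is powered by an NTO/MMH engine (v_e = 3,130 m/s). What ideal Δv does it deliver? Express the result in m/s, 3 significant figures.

Δv ≈ 2760 m/s

m₀ = payload + dry + propellant = 501 + 2,819 + 4,710 = 8,030 kg.
m_f = payload + dry = 501 + 2,819 = 3,320 kg.
Δv = v_e · ln(m₀/m_f) = 3130.0 × ln(2.419) = 3130.0 × 0.8832 ≈ 2764.5 m/s.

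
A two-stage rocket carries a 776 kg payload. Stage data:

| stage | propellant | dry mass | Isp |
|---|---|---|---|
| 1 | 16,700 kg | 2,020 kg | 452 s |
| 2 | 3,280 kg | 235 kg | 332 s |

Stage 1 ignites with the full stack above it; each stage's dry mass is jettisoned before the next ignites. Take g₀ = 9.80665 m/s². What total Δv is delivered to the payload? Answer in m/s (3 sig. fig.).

Ignition mass of stage 1 = 16,700+2,020 + 3,280+235 + 776 = 23,011 kg.
Stage 1: m₀ = 23,011 kg, m_f = 23,011 − 16,700 = 6,311 kg; Δv = 452×9.80665×ln(3.646) = 4432.6×1.2937 ≈ 5734 m/s.
Stage 2: m₀ = 4,291 kg, m_f = 4,291 − 3,280 = 1,011 kg; Δv = 332×9.80665×ln(4.244) = 3255.8×1.4456 ≈ 4707 m/s.
Total Δv = 5734 + 4707 = 10441 m/s.

Δv ≈ 10400 m/s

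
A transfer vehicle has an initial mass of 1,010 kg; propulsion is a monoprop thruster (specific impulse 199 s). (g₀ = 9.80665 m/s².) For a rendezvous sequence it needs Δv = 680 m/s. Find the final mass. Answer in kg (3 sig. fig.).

v_e = Isp · g₀ = 199 × 9.80665 = 1951.5 m/s.
From the ideal rocket equation, m₀/m_f = exp(Δv / v_e) = exp(680 / 1951.5) = exp(0.3484) = 1.4169.
m_f = m₀ / 1.4169 = 1,010 / 1.4169 = 712.824 kg.

final mass ≈ 713 kg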